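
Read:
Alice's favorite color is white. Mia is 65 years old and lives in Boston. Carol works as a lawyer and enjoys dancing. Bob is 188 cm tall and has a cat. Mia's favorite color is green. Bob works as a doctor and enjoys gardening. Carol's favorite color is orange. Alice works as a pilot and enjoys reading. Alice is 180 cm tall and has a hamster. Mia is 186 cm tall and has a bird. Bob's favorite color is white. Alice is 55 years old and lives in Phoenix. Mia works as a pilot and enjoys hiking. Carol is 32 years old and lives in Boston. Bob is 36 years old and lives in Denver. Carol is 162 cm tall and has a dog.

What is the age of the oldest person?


Oldest: Mia at 65

65


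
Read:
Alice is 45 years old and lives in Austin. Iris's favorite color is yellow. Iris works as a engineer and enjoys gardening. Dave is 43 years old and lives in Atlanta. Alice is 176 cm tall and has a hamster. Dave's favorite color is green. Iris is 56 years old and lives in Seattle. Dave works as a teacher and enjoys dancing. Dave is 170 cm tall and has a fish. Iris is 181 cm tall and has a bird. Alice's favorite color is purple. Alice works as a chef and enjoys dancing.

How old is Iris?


Iris is 56 years old

56


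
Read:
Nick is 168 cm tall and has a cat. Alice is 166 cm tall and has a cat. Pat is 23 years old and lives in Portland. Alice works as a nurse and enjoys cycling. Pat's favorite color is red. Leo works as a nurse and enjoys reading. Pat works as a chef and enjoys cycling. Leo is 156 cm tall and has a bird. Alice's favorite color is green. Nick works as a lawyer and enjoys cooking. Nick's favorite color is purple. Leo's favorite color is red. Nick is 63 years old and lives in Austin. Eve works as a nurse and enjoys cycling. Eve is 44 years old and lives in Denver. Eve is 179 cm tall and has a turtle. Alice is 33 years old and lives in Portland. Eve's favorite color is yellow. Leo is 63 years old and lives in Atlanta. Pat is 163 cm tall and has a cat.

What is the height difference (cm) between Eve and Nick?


|179 - 168| = 11

11


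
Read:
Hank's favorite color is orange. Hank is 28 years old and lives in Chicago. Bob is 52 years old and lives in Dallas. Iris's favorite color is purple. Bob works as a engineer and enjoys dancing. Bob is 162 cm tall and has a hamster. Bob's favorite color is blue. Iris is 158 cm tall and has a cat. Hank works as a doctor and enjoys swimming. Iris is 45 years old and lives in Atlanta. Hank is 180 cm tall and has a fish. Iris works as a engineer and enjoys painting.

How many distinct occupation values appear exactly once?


Unique occupation values: 1

1


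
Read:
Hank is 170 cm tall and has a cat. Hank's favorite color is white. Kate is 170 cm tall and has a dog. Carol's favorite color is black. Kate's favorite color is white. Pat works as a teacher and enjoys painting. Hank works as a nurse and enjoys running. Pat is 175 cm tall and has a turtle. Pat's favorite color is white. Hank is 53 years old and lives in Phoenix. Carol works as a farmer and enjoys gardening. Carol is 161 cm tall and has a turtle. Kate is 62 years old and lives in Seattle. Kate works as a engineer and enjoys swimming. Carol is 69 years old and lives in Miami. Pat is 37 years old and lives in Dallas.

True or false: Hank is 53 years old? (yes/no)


Hank is actually 53. yes

yes


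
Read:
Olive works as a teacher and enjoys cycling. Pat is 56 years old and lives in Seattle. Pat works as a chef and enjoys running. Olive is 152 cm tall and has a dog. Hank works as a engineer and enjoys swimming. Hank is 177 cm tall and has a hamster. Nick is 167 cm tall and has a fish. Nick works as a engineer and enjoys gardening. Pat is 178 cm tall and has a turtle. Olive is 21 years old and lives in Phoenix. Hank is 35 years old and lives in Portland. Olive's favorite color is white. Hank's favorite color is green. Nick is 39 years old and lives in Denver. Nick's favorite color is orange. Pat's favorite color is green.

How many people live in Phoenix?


Count in Phoenix: 1

1


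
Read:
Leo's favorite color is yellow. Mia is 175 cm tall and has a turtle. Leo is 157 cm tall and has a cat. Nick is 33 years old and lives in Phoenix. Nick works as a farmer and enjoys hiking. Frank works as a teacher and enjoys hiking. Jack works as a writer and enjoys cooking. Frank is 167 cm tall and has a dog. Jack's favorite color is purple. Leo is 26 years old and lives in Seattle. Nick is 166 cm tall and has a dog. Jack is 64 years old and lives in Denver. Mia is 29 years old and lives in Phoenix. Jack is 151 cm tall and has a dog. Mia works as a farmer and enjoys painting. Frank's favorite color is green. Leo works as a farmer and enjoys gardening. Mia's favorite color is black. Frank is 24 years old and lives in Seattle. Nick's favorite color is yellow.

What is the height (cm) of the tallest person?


Tallest: Mia at 175 cm

175


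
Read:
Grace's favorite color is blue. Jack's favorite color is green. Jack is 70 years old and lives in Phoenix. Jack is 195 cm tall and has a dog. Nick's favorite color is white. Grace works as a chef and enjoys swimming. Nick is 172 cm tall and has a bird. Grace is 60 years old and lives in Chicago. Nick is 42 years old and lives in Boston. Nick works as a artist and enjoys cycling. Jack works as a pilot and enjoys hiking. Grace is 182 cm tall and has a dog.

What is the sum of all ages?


60+42+70 = 172

172


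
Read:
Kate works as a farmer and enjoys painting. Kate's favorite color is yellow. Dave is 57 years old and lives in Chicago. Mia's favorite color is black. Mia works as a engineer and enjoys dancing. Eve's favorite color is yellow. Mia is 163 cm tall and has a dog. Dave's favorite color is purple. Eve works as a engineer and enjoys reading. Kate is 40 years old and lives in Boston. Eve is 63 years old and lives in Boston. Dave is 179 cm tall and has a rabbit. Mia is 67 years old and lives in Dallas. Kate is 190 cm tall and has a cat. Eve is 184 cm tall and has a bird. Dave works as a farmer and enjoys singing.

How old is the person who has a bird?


Person with bird is Eve, age 63

63


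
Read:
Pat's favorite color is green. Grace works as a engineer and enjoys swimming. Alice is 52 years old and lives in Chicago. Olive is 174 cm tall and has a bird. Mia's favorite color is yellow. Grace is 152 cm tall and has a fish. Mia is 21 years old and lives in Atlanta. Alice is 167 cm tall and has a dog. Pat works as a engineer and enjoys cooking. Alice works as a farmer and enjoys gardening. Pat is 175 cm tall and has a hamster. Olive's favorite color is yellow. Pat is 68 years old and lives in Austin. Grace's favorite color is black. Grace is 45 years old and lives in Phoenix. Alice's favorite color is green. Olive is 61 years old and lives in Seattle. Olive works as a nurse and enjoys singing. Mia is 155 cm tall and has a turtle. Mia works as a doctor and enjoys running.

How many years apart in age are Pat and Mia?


68 vs 21, diff = 47

47


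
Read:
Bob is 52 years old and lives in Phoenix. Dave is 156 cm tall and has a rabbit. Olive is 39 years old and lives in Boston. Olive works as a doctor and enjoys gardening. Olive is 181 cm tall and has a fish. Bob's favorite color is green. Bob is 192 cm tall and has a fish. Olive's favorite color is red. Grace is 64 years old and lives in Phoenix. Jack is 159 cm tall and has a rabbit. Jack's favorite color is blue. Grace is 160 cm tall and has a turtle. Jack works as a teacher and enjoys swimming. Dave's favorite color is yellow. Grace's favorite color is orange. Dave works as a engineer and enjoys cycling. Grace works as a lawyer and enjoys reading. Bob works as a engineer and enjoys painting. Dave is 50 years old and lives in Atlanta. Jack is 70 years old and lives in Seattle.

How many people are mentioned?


People: Dave, Jack, Olive, Bob, Grace. Count = 5

5


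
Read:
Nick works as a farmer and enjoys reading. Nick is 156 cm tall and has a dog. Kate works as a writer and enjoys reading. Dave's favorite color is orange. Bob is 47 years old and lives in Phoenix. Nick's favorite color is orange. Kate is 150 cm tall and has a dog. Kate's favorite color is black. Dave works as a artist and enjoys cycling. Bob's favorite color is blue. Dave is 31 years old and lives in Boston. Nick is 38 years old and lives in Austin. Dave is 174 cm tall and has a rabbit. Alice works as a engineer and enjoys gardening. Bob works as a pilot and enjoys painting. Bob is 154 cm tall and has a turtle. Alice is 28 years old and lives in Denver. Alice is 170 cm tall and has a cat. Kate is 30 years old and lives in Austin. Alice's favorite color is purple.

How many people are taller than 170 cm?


Taller than 170: 1

1


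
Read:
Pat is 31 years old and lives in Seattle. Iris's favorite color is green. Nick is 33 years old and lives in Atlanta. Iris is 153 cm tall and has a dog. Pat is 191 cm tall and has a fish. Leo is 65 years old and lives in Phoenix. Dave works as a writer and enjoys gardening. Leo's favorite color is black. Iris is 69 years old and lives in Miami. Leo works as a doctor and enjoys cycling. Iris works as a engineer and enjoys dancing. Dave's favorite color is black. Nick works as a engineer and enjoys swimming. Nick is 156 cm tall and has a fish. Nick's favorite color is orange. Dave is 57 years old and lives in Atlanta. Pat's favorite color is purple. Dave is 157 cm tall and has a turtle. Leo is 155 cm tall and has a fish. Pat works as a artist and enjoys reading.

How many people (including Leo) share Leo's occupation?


Leo is a doctor. Count = 1

1


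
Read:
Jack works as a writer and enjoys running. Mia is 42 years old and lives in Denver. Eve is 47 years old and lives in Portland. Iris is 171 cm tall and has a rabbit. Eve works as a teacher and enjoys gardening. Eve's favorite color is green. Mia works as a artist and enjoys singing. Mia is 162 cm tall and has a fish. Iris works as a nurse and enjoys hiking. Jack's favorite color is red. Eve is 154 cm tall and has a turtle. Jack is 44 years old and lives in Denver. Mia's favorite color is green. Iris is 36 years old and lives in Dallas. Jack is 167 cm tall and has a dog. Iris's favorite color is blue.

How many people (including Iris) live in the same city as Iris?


Iris lives in Dallas. Count = 1

1


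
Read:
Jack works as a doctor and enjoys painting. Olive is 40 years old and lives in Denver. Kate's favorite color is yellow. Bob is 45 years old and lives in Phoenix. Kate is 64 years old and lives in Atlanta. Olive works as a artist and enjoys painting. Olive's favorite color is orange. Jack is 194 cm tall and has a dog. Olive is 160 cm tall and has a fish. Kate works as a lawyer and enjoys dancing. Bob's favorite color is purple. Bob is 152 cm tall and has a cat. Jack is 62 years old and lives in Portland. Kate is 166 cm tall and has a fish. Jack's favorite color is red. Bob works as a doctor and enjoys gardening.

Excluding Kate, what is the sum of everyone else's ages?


Sum (excluding Kate): 147

147


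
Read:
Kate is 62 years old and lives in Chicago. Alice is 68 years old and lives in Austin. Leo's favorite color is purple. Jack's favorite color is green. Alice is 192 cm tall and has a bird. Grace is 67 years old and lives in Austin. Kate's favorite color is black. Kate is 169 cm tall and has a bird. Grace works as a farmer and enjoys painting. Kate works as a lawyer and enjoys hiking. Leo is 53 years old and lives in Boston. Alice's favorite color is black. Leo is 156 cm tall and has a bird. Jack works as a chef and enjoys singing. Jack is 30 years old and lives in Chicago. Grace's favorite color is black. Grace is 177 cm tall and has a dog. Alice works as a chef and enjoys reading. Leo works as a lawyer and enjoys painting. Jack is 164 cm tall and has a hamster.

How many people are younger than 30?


Filter: 0

0


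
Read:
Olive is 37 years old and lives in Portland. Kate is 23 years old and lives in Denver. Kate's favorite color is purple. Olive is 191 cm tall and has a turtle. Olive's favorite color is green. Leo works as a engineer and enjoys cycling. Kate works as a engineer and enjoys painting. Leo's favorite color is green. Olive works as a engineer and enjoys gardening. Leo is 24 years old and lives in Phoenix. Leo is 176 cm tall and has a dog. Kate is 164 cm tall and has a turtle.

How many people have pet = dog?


Count: 1

1


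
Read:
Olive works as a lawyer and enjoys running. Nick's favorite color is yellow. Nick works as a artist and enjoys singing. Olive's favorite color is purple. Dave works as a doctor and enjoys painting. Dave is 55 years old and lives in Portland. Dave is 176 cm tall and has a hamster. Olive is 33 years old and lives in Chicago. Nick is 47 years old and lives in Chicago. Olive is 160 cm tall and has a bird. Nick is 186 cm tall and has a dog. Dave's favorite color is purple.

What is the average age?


Sum=135, n=3, avg=45

45


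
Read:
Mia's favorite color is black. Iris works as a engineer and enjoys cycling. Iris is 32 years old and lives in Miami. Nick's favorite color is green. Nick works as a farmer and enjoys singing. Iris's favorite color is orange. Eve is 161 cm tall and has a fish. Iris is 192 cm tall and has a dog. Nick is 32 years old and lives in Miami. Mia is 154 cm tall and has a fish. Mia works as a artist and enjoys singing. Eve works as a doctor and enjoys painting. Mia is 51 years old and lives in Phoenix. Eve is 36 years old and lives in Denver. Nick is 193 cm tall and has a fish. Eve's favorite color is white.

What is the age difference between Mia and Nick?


|51 - 32| = 19

19


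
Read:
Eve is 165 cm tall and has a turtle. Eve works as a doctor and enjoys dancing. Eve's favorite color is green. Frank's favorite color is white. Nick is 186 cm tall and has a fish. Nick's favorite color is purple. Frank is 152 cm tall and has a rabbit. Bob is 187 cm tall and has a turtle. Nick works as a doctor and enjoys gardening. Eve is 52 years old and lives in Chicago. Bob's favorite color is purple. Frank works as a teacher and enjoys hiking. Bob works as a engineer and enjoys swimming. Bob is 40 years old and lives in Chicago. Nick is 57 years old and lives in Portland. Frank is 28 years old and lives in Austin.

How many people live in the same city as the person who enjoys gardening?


Person with hobby gardening is Nick, city Portland. Count = 1

1


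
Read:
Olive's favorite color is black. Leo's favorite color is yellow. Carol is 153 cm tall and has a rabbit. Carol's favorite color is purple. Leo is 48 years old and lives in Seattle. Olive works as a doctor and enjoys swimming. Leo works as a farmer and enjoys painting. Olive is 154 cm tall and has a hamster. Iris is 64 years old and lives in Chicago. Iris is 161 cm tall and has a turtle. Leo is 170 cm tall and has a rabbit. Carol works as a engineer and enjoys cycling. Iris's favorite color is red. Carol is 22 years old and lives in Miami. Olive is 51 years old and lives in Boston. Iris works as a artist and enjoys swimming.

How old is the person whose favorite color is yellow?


Person with favorite color=yellow is Leo, age 48

48


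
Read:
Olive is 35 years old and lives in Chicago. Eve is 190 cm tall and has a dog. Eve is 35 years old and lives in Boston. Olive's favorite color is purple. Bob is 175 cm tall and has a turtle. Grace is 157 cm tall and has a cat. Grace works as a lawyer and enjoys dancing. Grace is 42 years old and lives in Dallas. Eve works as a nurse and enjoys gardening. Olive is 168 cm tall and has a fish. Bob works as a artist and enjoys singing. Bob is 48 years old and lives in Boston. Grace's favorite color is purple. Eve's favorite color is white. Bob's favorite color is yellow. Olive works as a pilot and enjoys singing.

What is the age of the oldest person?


Oldest: Bob at 48

48


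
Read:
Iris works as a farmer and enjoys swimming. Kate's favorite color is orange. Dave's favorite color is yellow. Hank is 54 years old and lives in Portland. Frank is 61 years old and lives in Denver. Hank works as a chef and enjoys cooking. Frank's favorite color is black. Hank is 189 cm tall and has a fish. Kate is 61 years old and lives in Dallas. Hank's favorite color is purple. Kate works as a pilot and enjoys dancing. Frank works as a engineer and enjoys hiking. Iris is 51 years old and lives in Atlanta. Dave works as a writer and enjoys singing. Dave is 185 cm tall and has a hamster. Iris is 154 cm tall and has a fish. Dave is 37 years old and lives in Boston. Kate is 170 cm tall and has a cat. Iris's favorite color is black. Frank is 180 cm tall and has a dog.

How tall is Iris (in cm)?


Iris is 154 cm tall

154


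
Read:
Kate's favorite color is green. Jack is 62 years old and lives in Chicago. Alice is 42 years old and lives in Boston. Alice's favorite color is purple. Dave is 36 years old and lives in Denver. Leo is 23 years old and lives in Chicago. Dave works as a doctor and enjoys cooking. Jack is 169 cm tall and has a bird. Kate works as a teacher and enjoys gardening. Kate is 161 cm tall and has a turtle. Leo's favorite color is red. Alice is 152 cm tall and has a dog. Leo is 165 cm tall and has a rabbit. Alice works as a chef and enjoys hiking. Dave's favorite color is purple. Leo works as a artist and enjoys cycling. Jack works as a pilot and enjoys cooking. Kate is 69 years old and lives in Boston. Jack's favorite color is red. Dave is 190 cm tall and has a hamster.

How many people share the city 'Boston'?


Count: 2

2


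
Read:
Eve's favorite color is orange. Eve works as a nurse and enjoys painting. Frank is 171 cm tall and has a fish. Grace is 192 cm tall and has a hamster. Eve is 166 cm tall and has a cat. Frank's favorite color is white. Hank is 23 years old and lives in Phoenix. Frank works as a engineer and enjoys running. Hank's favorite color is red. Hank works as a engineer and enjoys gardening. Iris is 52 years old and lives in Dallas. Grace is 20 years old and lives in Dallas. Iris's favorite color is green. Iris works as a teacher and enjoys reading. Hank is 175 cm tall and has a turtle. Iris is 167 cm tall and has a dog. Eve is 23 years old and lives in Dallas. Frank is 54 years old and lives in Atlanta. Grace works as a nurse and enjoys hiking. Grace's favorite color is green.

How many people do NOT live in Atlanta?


Not in Atlanta: 4

4


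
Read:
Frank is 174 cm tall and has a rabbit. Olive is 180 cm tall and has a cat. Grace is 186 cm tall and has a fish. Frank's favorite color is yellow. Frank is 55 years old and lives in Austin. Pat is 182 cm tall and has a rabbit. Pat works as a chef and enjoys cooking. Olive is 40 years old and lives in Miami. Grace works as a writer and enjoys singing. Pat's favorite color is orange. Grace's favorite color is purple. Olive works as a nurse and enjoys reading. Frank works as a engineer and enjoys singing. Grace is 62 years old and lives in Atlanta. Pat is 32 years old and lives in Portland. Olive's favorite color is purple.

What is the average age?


Sum=189, n=4, avg=47.25

47.25


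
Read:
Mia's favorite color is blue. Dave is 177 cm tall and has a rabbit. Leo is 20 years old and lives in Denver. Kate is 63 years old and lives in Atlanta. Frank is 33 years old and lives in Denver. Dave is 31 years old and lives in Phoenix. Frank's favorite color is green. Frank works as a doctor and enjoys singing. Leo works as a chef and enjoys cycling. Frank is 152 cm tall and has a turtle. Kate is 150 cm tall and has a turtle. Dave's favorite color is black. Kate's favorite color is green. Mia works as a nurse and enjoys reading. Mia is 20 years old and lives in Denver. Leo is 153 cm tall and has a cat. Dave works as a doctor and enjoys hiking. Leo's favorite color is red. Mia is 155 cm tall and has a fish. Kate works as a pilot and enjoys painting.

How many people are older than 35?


Filter: 1

1


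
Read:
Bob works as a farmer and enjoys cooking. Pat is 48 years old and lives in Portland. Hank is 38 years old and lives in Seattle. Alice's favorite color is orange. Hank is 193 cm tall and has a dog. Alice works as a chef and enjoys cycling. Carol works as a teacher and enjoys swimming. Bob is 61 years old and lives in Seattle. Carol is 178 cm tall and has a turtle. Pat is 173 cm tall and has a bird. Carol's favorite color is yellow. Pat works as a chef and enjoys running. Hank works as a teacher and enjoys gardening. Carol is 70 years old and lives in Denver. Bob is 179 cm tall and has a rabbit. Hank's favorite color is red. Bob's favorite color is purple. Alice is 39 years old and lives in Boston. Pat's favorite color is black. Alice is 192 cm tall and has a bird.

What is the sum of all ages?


61+48+38+39+70 = 256

256


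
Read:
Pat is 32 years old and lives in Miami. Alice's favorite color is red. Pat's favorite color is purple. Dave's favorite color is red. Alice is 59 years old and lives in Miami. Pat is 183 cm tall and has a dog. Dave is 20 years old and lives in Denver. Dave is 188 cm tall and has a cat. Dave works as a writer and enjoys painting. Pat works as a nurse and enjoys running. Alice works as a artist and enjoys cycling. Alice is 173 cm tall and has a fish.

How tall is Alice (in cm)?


Alice is 173 cm tall

173


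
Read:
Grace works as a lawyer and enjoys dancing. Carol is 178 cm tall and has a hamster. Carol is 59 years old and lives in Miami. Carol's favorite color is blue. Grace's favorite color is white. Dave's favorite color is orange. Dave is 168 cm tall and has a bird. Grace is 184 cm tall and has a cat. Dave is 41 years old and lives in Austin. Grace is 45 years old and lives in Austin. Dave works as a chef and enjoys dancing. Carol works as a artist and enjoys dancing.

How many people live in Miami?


Count in Miami: 1

1


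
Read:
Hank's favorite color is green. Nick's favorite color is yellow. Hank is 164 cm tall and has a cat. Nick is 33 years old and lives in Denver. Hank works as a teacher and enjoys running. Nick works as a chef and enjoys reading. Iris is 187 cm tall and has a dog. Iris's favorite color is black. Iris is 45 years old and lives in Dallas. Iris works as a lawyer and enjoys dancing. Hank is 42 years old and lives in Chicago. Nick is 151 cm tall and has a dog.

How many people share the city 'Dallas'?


Count: 1

1


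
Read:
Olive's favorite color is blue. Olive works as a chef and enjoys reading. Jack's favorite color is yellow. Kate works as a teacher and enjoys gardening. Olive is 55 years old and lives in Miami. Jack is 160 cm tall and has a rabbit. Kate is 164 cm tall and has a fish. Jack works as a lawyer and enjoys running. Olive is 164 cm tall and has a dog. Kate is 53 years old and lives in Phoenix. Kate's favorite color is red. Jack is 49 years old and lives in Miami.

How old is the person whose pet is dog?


Person with pet=dog is Olive, age 55

55


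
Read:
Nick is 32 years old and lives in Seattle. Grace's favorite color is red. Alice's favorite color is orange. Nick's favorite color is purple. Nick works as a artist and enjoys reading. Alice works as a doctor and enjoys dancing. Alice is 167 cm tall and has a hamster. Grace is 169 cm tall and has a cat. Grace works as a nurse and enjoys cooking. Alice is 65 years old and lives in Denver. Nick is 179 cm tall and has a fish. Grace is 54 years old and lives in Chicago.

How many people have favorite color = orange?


Count: 1

1


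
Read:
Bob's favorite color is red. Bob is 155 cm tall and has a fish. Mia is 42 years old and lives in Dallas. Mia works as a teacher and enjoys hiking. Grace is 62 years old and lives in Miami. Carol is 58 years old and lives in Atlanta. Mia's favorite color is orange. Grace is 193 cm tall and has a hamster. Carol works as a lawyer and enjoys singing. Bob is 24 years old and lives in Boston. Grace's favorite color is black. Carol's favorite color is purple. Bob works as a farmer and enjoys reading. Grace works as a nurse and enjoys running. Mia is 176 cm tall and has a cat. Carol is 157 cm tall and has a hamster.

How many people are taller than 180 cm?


Taller than 180: 1

1


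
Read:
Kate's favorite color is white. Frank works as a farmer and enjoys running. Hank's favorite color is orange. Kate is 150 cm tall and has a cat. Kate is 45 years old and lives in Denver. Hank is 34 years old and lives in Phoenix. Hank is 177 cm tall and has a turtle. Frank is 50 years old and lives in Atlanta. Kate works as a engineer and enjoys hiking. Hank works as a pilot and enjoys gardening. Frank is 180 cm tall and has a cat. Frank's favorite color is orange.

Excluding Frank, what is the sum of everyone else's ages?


Sum (excluding Frank): 79

79


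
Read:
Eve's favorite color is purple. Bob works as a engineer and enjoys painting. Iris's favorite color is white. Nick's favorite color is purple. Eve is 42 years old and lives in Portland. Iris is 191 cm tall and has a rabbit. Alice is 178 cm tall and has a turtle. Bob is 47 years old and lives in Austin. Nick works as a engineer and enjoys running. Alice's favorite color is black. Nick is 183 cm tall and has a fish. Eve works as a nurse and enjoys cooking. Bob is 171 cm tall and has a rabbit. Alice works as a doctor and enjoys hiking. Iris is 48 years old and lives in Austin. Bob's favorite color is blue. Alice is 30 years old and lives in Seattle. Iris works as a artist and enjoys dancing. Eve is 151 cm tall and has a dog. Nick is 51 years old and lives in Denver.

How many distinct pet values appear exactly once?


Unique pet values: 3

3


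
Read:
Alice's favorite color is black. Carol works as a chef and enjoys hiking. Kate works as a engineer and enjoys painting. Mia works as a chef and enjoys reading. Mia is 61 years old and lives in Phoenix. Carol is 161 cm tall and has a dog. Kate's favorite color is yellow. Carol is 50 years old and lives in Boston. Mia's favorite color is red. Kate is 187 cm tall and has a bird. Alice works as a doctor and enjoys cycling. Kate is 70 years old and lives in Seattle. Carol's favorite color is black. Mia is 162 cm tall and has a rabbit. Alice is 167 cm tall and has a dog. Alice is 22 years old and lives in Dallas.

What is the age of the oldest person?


Oldest: Kate at 70

70


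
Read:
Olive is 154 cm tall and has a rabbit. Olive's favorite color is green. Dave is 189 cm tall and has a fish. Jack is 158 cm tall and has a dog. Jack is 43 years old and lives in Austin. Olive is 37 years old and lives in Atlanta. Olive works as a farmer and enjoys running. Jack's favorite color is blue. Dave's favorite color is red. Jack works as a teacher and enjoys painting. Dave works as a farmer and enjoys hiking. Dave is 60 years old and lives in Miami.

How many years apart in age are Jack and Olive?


43 vs 37, diff = 6

6


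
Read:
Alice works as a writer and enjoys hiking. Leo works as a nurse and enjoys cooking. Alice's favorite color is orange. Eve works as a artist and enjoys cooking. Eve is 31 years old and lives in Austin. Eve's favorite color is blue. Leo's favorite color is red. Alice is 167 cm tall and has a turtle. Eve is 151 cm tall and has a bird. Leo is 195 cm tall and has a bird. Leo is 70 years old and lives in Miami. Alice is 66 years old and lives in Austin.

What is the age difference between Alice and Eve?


|66 - 31| = 35

35


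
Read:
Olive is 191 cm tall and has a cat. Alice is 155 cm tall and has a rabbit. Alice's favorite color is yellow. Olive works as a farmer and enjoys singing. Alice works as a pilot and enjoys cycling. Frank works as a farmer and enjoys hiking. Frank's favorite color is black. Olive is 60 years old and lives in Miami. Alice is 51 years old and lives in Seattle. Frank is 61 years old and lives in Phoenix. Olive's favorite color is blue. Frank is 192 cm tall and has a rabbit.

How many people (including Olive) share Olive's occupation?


Olive is a farmer. Count = 2

2


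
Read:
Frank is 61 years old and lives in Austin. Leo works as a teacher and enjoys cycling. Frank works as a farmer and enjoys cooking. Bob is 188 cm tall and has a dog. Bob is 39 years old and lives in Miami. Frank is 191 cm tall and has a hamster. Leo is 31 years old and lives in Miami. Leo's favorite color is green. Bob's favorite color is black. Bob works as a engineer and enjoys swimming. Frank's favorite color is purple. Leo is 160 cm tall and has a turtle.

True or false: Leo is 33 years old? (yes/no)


Leo is actually 31. no

no


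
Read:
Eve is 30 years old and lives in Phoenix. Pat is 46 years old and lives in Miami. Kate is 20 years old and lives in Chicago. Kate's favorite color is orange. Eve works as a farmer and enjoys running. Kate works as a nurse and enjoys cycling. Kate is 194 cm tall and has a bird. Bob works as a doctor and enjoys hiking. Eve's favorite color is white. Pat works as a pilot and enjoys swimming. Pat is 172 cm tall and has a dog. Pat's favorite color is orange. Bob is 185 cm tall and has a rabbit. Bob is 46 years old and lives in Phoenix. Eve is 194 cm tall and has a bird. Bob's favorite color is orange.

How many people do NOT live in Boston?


Not in Boston: 4

4


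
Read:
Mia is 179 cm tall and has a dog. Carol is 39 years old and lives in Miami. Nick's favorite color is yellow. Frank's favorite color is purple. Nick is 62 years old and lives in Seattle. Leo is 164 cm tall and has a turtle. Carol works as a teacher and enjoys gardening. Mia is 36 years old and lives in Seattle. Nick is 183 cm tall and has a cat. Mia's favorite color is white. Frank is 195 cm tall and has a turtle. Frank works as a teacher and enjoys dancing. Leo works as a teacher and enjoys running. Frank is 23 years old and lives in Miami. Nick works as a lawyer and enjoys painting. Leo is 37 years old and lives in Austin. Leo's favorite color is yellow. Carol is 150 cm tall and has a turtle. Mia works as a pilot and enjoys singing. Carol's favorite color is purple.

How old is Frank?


Frank is 23 years old

23


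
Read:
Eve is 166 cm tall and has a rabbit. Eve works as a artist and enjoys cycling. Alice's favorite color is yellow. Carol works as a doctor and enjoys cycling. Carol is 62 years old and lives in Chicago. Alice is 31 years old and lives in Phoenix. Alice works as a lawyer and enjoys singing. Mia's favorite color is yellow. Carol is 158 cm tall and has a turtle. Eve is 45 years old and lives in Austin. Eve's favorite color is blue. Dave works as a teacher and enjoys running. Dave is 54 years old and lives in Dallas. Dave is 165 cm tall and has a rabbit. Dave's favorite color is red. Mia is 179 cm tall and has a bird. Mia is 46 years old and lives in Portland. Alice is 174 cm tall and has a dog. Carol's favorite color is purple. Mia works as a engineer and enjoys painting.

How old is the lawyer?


The lawyer is Alice, age 31

31


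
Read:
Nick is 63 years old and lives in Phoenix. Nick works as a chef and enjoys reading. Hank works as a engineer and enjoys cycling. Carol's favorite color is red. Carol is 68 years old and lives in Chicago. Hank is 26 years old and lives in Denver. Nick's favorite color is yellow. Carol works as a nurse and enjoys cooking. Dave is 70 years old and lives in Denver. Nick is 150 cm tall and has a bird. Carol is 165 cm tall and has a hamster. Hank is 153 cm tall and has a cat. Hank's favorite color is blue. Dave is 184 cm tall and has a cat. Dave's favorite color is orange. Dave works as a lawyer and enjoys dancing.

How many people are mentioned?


People: Nick, Dave, Hank, Carol. Count = 4

4


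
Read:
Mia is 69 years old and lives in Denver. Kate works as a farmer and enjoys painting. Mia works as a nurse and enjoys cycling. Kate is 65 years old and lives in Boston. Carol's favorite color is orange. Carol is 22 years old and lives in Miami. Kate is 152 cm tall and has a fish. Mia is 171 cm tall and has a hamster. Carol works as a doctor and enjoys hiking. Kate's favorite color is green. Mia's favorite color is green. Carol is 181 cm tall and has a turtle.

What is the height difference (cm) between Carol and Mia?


|181 - 171| = 10

10


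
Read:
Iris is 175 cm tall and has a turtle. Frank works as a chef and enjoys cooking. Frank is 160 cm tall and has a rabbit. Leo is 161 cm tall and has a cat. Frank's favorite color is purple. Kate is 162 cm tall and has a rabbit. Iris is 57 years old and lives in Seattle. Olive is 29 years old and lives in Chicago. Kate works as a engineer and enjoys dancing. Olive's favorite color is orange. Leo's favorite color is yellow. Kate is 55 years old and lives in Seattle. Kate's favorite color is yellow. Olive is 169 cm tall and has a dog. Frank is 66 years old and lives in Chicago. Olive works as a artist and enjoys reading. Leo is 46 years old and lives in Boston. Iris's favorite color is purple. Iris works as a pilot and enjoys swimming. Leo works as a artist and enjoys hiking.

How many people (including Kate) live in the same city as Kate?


Kate lives in Seattle. Count = 2

2


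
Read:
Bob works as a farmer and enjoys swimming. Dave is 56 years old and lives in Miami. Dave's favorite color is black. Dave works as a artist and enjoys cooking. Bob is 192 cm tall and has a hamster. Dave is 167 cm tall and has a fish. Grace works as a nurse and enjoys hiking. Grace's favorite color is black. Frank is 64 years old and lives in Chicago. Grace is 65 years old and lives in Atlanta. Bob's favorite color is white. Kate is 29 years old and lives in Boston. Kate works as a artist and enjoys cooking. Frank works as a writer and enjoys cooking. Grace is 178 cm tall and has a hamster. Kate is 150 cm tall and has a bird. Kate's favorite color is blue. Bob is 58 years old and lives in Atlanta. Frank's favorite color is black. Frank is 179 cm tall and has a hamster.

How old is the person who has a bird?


Person with bird is Kate, age 29

29


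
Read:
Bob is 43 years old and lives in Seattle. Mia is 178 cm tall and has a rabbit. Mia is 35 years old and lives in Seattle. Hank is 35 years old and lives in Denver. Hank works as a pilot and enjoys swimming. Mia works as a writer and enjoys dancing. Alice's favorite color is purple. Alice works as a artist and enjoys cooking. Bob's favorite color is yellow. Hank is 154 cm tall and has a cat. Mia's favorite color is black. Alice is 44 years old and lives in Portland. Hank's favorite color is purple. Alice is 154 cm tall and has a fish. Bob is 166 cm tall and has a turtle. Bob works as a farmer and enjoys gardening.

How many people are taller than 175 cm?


Taller than 175: 1

1


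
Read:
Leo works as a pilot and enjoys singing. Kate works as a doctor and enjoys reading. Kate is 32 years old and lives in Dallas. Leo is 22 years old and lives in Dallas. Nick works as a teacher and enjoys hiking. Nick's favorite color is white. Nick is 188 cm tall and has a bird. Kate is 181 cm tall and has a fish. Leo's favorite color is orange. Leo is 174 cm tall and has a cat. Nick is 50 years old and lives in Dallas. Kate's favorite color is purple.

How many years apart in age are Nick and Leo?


50 vs 22, diff = 28

28


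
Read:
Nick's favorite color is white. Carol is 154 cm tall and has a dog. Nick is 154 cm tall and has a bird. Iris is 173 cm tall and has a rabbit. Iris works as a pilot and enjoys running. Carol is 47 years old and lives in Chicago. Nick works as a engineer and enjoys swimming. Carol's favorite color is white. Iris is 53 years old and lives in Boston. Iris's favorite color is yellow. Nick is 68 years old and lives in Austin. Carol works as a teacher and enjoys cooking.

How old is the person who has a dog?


Person with dog is Carol, age 47

47


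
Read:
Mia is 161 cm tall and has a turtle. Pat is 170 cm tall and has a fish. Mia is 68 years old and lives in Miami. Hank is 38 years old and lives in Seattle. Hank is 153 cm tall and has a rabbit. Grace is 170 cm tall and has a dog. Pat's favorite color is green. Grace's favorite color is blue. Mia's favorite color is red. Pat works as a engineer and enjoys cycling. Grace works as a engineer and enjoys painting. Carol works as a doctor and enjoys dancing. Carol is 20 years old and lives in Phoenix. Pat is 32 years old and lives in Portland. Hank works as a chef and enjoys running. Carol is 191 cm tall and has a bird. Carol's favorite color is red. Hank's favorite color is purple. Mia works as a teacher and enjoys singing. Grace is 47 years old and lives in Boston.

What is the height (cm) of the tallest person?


Tallest: Carol at 191 cm

191


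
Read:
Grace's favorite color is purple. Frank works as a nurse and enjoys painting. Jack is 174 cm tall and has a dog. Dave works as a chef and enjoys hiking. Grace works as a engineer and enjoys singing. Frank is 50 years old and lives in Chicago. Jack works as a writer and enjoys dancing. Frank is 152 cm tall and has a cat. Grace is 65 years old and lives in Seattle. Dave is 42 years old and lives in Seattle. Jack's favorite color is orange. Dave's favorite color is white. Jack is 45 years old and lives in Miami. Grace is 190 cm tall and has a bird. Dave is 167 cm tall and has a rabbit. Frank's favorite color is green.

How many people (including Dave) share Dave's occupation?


Dave is a chef. Count = 1

1


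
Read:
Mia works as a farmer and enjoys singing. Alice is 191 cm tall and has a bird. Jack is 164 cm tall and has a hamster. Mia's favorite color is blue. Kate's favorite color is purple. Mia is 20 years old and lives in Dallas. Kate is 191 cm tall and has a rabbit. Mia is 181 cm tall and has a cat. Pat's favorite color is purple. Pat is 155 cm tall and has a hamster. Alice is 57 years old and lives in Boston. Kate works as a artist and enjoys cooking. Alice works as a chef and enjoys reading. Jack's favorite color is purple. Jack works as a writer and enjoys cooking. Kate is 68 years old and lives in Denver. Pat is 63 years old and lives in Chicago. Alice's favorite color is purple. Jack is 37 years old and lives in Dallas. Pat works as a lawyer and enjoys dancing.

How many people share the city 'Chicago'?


Count: 1

1


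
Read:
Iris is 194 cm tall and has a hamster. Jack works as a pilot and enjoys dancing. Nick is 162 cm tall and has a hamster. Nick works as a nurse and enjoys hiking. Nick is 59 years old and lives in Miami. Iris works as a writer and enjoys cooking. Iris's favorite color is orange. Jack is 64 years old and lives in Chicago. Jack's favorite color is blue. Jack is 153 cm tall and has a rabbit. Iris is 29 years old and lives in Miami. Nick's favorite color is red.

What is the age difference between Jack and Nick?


|64 - 59| = 5

5


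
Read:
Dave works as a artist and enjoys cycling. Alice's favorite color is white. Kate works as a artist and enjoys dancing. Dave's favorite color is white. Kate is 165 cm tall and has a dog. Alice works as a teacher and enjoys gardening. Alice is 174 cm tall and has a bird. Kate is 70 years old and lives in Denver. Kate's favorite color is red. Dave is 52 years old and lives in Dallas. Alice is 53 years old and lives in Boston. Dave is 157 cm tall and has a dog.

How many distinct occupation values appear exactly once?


Unique occupation values: 1

1


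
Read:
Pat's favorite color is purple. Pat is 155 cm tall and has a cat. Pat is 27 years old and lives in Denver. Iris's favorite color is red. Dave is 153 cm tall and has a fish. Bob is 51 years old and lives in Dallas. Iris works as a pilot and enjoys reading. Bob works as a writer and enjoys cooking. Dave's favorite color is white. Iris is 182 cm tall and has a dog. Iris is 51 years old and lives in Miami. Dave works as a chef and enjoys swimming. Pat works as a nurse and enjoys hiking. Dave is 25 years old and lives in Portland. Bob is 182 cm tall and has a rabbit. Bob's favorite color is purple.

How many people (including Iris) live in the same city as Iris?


Iris lives in Miami. Count = 1

1


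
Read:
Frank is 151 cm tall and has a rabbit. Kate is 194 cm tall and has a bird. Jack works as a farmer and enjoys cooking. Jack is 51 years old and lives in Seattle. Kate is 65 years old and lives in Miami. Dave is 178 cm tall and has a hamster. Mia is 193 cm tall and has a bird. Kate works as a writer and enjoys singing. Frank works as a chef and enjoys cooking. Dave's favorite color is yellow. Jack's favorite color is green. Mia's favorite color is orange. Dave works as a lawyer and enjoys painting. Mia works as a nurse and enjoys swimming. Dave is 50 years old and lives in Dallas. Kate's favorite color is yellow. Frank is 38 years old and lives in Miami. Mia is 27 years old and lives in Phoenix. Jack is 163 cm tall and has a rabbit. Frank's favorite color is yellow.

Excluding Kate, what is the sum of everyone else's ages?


Sum (excluding Kate): 166

166
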